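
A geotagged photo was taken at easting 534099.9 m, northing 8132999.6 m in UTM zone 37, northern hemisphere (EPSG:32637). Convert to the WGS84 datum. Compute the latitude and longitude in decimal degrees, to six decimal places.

lat 73.288800°, lon 40.062500°

Zone 37N: λ₀ = 39°, k₀ = 0.9996, false easting 500000 m.
Meridian distance M = (N − FN)/k₀ = 8136254.1 m.
Inverse transverse Mercator on WGS84 gives φ = 73.28880033°, λ = 40.06249985°.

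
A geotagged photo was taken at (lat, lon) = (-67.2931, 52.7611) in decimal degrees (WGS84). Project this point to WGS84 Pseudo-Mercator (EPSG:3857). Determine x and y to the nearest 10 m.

Web Mercator is spherical with R = a = 6378137 m.
x = R·λ = 6378137 × 0.920854912 = 5873338.786 m.
y = R·ln tan(π/4 + φ/2) = 6378137 × -1.605495568 = -10240070.683 m.

x 5873340 m, y -10240070 m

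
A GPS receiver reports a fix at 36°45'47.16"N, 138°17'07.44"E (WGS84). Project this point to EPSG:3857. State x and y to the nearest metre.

x 15393860 m, y 4406137 m

Web Mercator is spherical with R = a = 6378137 m.
x = R·λ = 6378137 × 2.413535537 = 15393860.312 m.
y = R·ln tan(π/4 + φ/2) = 6378137 × 0.690818843 = 4406137.224 m.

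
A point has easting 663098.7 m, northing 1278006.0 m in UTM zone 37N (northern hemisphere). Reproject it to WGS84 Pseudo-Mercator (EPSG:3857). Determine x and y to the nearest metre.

Unproject from UTM 37N (λ₀ = 39°) → φ = 11.55710038°, λ = 40.49570031°.
Web Mercator (R = 6378137 m): x = 4507960.738 m, y = 1295344.445 m.

x 4507961 m, y 1295344 m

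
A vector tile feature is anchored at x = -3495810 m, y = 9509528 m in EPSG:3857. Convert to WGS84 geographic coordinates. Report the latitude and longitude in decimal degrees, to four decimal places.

lat 64.6221°, lon -31.4034°

R = 6378137 m. λ = x/R = -31.40339553°.
φ = 2·arctan(exp(y/R)) − 90° = 2·arctan(4.44134) − 90° = 64.62210118°.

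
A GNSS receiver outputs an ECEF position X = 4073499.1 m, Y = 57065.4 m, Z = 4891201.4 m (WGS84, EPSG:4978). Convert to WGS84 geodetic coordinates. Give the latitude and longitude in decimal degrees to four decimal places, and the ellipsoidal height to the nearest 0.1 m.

λ = atan2(Y, X) = 0.80260057°; p = √(X²+Y²) = 4073898.8 m.
Bowring's method on WGS84 (a = 6378137 m, b = 6356752.314 m) gives φ = 50.39809983°, h = 86.501 m.

lat 50.3981°, lon 0.8026°, h 86.5 m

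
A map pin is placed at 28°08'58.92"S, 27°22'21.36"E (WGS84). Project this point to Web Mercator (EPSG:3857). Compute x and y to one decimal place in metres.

x 3047103.9 m, y -3267860.7 m

Web Mercator is spherical with R = a = 6378137 m.
x = R·λ = 6378137 × 0.477741995 = 3047103.894 m.
y = R·ln tan(π/4 + φ/2) = 6378137 × -0.512353479 = -3267860.678 m.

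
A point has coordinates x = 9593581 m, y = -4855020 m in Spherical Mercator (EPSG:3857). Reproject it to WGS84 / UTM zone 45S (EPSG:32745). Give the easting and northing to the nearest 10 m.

E 429980 m, N 5580270 m

Web Mercator inverse (R = 6378137 m) → φ = -39.92479704°, λ = 86.18060442°.
UTM 45S forward: E = 429979.545 m, N = 5580268.177 m.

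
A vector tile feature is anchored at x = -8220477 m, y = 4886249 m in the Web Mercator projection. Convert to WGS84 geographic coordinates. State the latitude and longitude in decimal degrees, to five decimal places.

lat 40.13960°, lon -73.84580°

R = 6378137 m. λ = x/R = -73.84580132°.
φ = 2·arctan(exp(y/R)) − 90° = 2·arctan(2.15135) − 90° = 40.13959755°.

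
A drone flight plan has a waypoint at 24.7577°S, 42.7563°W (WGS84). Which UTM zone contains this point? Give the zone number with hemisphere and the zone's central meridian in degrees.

UTM zone = ⌊(λ + 180)/6⌋ + 1; -42.7563° ∈ [-48°, -42°) → zone 23.
Hemisphere: S (φ < 0).
Central meridian λ₀ = 6×23 − 183 = -45°.

Zone 23S, central meridian -45°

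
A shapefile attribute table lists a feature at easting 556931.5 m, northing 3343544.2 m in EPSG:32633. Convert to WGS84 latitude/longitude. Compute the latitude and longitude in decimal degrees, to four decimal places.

Zone 33N: λ₀ = 15°, k₀ = 0.9996, false easting 500000 m.
Meridian distance M = (N − FN)/k₀ = 3344882.2 m.
Inverse transverse Mercator on WGS84 gives φ = 30.22210003°, λ = 15.59160032°.

lat 30.2221°, lon 15.5916°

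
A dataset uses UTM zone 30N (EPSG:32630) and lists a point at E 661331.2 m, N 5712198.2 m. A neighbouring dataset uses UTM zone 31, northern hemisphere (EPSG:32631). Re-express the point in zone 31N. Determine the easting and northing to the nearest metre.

UTM 30N → geographic: φ = 51.53780021°, λ = -0.67370069°.
UTM 31N (λ₀ = 3°) forward: E = 245248.806 m, N = 5716031.956 m.

E 245249 m, N 5716032 m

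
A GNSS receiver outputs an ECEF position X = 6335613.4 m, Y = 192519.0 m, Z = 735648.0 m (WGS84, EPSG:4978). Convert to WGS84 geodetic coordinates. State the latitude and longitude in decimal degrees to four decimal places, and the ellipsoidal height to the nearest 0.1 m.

λ = atan2(Y, X) = 1.74049967°; p = √(X²+Y²) = 6338537.7 m.
Bowring's method on WGS84 (a = 6378137 m, b = 6356752.314 m) gives φ = 6.66429962°, h = 3233.081 m.

lat 6.6643°, lon 1.7405°, h 3233.1 m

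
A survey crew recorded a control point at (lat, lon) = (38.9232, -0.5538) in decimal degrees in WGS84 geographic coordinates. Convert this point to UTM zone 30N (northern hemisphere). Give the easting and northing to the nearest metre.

E 712063 m, N 4311099 m

Zone 30 central meridian λ₀ = 6×30 − 183 = -3°; Δλ = +2.4462°.
Transverse Mercator on WGS84 with k₀ = 0.9996 gives E = 712063.252 m, N = 4311099.201 m.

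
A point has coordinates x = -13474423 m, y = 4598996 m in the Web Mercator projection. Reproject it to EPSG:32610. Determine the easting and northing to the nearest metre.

Web Mercator inverse (R = 6378137 m) → φ = 38.13840295°, λ = -121.04280126°.
UTM 10N forward: E = 671521.362 m, N = 4222980.874 m.

E 671521 m, N 4222981 m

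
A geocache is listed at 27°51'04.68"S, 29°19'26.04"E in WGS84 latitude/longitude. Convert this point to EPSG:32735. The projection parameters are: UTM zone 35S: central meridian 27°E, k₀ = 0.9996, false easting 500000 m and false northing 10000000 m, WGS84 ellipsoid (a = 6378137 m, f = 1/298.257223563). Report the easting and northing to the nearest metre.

Zone 35 central meridian λ₀ = 6×35 − 183 = 27°; Δλ = +2.3239°.
Transverse Mercator on WGS84 with k₀ = 0.9996 gives E = 728840.210 m, N = 6917100.838 m.

E 728840 m, N 6917101 m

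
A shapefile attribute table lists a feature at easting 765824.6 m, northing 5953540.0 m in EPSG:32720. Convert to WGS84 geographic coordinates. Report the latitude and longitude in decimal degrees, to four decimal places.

Zone 20S: λ₀ = -63°, k₀ = 0.9996, false easting 500000 m, false northing 10000000 m.
Meridian distance M = (N − FN)/k₀ = -4048079.2 m.
Inverse transverse Mercator on WGS84 gives φ = -36.52660022°, λ = -60.03110027°.

lat -36.5266°, lon -60.0311°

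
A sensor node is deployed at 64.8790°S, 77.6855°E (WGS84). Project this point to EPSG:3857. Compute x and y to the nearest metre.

Web Mercator is spherical with R = a = 6378137 m.
x = R·λ = 6378137 × 1.355867756 = 8647910.302 m.
y = R·ln tan(π/4 + φ/2) = 6378137 × -1.501468456 = -9576571.514 m.

x 8647910 m, y -9576572 m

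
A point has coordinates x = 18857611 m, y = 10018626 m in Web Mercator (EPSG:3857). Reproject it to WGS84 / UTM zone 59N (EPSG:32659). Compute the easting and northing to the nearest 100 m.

E 428900 m, N 7378000 m

Web Mercator inverse (R = 6378137 m) → φ = 66.51280157°, λ = 169.40080183°.
UTM 59N forward: E = 428884.553 m, N = 7377980.585 m.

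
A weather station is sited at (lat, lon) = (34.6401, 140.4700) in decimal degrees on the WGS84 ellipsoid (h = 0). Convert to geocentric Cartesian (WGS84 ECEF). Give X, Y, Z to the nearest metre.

X -4051767 m, Y 3343584 m, Z 3605089 m

WGS84: a = 6378137 m, e² = 0.006694380; N(φ) = a/√(1−e²sin²φ) = 6385046.039 m.
X = (N+h)·cosφ·cosλ = -4051767.236 m; Y = (N+h)·cosφ·sinλ = 3343583.823 m; Z = (N(1−e²)+h)·sinφ = 3605089.467 m.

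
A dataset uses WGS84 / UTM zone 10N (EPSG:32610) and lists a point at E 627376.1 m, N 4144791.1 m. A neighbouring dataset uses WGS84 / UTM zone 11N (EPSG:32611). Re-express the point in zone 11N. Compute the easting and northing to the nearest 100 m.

UTM 10N → geographic: φ = 37.44119992°, λ = -121.56010037°.
UTM 11N (λ₀ = -117°) forward: E = 96504.618 m, N = 4153591.412 m.

E 96500 m, N 4153600 m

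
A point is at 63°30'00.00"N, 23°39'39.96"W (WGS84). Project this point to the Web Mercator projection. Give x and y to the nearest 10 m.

x -2633940 m, y 9223920 m

Web Mercator is spherical with R = a = 6378137 m.
x = R·λ = 6378137 × -0.412964100 = -2633941.604 m.
y = R·ln tan(π/4 + φ/2) = 6378137 × 1.446177098 = 9223915.660 m.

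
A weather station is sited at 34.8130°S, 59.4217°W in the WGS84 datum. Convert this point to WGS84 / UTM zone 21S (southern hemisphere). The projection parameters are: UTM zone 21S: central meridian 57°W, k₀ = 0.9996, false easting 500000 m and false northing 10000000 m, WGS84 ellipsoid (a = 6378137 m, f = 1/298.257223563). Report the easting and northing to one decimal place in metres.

E 278491.2 m, N 6145020.8 m

Zone 21 central meridian λ₀ = 6×21 − 183 = -57°; Δλ = -2.4217°.
Transverse Mercator on WGS84 with k₀ = 0.9996 gives E = 278491.153 m, N = 6145020.755 m.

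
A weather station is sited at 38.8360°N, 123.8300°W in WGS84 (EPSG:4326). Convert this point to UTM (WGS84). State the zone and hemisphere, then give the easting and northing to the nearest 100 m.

Longitude -123.8300° lies in the 6° band [-126°, -120°), giving zone 10; latitude is north of the equator, so 10N.
Zone 10 central meridian λ₀ = 6×10 − 183 = -123°; Δλ = -0.8300°.
Transverse Mercator on WGS84 with k₀ = 0.9996 gives E = 427962.683 m, N = 4298904.798 m.

Zone 10N: E 428000 m, N 4298900 m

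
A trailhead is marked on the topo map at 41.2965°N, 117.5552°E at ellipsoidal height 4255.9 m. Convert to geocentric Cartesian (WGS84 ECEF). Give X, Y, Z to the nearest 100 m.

WGS84: a = 6378137 m, e² = 0.006694380; N(φ) = a/√(1−e²sin²φ) = 6387455.690 m.
X = (N+h)·cosφ·cosλ = -2221475.574 m; Y = (N+h)·cosφ·sinλ = 4257395.423 m; Z = (N(1−e²)+h)·sinφ = 4190027.228 m.

X -2221500 m, Y 4257400 m, Z 4190000 m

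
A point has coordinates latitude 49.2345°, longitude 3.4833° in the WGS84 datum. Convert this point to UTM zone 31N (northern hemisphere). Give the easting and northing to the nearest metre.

E 535183 m, N 5453637 m

Zone 31 central meridian λ₀ = 6×31 − 183 = 3°; Δλ = +0.4833°.
Transverse Mercator on WGS84 with k₀ = 0.9996 gives E = 535183.470 m, N = 5453636.955 m.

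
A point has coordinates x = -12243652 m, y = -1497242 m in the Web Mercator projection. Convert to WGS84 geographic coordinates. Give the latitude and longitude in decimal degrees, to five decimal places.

R = 6378137 m. λ = x/R = -109.98659725°.
φ = 2·arctan(exp(y/R)) − 90° = 2·arctan(0.79077) − 90° = -13.32810060°.

lat -13.32810°, lon -109.98660°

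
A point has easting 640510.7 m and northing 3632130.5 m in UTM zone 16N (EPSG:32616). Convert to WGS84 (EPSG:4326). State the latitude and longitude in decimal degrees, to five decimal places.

lat 32.81820°, lon -85.49900°

Zone 16N: λ₀ = -87°, k₀ = 0.9996, false easting 500000 m.
Meridian distance M = (N − FN)/k₀ = 3633583.9 m.
Inverse transverse Mercator on WGS84 gives φ = 32.81819982°, λ = -85.49900008°.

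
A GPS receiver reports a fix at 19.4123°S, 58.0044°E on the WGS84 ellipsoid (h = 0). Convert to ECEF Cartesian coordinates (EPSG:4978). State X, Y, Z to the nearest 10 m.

WGS84: a = 6378137 m, e² = 0.006694380; N(φ) = a/√(1−e²sin²φ) = 6380496.620 m.
X = (N+h)·cosφ·cosλ = 3188542.382 m; Y = (N+h)·cosφ·sinλ = 5103606.550 m; Z = (N(1−e²)+h)·sinφ = -2106448.494 m.

X 3188540 m, Y 5103610 m, Z -2106450 m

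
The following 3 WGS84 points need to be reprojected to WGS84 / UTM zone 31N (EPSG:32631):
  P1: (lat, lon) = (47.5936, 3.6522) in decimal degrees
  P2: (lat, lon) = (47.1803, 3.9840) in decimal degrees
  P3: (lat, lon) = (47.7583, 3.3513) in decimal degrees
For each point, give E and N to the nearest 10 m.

UTM zone 31N: λ₀ = 3°, k₀ = 0.9996.
P1 (47.5936°, 3.6522°) → (549031.957, 5271338.220) m.
P2 (47.1803°, 3.9840°) → (574556.861, 5225670.134) m.
P3 (47.7583°, 3.3513°) → (526327.554, 5289496.594) m.

P1: E 549030 m, N 5271340 m; P2: E 574560 m, N 5225670 m; P3: E 526330 m, N 5289500 m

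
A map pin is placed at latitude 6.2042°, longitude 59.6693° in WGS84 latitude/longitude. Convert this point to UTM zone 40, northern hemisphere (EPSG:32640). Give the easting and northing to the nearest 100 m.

Zone 40 central meridian λ₀ = 6×40 − 183 = 57°; Δλ = +2.6693°.
Transverse Mercator on WGS84 with k₀ = 0.9996 gives E = 795403.218 m, N = 686521.431 m.

E 795400 m, N 686500 m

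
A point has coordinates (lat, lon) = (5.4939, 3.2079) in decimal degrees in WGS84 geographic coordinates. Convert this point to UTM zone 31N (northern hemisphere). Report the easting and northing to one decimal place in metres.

Zone 31 central meridian λ₀ = 6×31 − 183 = 3°; Δλ = +0.2079°.
Transverse Mercator on WGS84 with k₀ = 0.9996 gives E = 523028.553 m, N = 607263.675 m.

E 523028.6 m, N 607263.7 m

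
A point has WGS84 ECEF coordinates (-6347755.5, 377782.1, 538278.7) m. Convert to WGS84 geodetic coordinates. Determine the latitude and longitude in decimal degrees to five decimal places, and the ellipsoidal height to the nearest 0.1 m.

lat 4.87090°, lon 176.59410°, h 3744.8 m

λ = atan2(Y, X) = 176.59410030°; p = √(X²+Y²) = 6358987.3 m.
Bowring's method on WGS84 (a = 6378137 m, b = 6356752.314 m) gives φ = 4.87090031°, h = 3744.755 m.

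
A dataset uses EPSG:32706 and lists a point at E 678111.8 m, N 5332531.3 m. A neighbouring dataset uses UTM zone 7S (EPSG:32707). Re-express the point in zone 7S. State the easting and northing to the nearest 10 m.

E 182260 m, N 5327620 m

UTM 6S → geographic: φ = -42.13909976°, λ = -144.84470020°.
UTM 7S (λ₀ = -141°) forward: E = 182261.356 m, N = 5327621.305 m.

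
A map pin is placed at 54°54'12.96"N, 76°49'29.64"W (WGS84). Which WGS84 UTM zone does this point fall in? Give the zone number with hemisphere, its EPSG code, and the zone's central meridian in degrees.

Zone 18N (EPSG:32618), central meridian -75°

UTM zone = ⌊(λ + 180)/6⌋ + 1; -76.8249° ∈ [-78°, -72°) → zone 18.
Hemisphere: N (φ ≥ 0).
Central meridian λ₀ = 6×18 − 183 = -75°.
EPSG code: 32618.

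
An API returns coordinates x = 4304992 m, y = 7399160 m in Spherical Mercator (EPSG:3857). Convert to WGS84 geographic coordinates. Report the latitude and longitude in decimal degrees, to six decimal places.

lat 55.191698°, lon 38.672401°

R = 6378137 m. λ = x/R = 38.67240112°.
φ = 2·arctan(exp(y/R)) − 90° = 2·arctan(3.19019) − 90° = 55.19169786°.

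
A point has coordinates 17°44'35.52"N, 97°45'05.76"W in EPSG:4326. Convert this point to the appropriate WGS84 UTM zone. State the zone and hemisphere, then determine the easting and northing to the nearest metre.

Zone 14N: E 632357 m, N 1962214 m

Longitude -97.7516° lies in the 6° band [-102°, -96°), giving zone 14; latitude is north of the equator, so 14N.
Zone 14 central meridian λ₀ = 6×14 − 183 = -99°; Δλ = +1.2484°.
Transverse Mercator on WGS84 with k₀ = 0.9996 gives E = 632357.455 m, N = 1962214.047 m.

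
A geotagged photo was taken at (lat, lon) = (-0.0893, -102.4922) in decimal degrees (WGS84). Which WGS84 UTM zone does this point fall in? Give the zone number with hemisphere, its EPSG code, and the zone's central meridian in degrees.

UTM zone = ⌊(λ + 180)/6⌋ + 1; -102.4922° ∈ [-108°, -102°) → zone 13.
Hemisphere: S (φ < 0).
Central meridian λ₀ = 6×13 − 183 = -105°.
EPSG code: 32713.

Zone 13S (EPSG:32713), central meridian -105°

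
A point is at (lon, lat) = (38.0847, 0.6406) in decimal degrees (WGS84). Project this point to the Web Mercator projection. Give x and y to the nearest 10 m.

x 4239570 m, y 71310 m

Web Mercator is spherical with R = a = 6378137 m.
x = R·λ = 6378137 × 0.664703410 = 4239569.411 m.
y = R·ln tan(π/4 + φ/2) = 6378137 × 0.011180812 = 71312.752 m.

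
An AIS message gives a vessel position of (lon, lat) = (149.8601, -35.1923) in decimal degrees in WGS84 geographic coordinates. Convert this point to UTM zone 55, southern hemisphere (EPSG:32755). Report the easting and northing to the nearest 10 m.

E 760410 m, N 6101880 m

Zone 55 central meridian λ₀ = 6×55 − 183 = 147°; Δλ = +2.8601°.
Transverse Mercator on WGS84 with k₀ = 0.9996 gives E = 760413.404 m, N = 6101883.512 m.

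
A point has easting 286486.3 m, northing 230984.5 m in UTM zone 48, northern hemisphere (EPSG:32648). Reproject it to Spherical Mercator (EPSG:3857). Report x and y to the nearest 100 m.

x 11474800 m, y 232600 m

Unproject from UTM 48N (λ₀ = 105°) → φ = 2.08860020°, λ = 103.08029998°.
Web Mercator (R = 6378137 m): x = 11474846.505 m, y = 232553.420 m.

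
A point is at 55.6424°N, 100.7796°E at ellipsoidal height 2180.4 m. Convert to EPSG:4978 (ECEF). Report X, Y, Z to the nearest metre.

WGS84: a = 6378137 m, e² = 0.006694380; N(φ) = a/√(1−e²sin²φ) = 6392736.248 m.
X = (N+h)·cosφ·cosλ = -674998.997 m; Y = (N+h)·cosφ·sinλ = 3545326.216 m; Z = (N(1−e²)+h)·sinφ = 5243875.282 m.

X -674999 m, Y 3545326 m, Z 5243875 m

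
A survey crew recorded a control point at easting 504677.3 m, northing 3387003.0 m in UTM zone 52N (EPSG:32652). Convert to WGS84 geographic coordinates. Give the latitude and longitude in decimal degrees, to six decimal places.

lat 30.615600°, lon 129.048800°

Zone 52N: λ₀ = 129°, k₀ = 0.9996, false easting 500000 m.
Meridian distance M = (N − FN)/k₀ = 3388358.3 m.
Inverse transverse Mercator on WGS84 gives φ = 30.61559964°, λ = 129.04879972°.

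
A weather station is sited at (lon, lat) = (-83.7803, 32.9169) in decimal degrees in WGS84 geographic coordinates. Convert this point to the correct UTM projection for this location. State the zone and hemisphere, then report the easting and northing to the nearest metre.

Zone 17N: E 239991 m, N 3645504 m

Longitude -83.7803° lies in the 6° band [-84°, -78°), giving zone 17; latitude is north of the equator, so 17N.
Zone 17 central meridian λ₀ = 6×17 − 183 = -81°; Δλ = -2.7803°.
Transverse Mercator on WGS84 with k₀ = 0.9996 gives E = 239990.663 m, N = 3645504.362 m.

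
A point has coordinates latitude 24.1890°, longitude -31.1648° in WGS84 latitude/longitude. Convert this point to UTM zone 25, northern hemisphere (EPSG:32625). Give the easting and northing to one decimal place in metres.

E 686407.9 m, N 2676375.2 m

Zone 25 central meridian λ₀ = 6×25 − 183 = -33°; Δλ = +1.8352°.
Transverse Mercator on WGS84 with k₀ = 0.9996 gives E = 686407.862 m, N = 2676375.249 m.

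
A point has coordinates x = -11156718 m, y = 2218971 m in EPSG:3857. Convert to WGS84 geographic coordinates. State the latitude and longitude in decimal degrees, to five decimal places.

lat 19.54300°, lon -100.22250°

R = 6378137 m. λ = x/R = -100.22250300°.
φ = 2·arctan(exp(y/R)) − 90° = 2·arctan(1.41609) − 90° = 19.54300116°.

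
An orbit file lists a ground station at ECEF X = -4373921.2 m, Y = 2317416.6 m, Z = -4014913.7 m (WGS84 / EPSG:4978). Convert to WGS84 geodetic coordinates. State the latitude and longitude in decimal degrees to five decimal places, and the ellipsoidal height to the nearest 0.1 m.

λ = atan2(Y, X) = 152.08419989°; p = √(X²+Y²) = 4949909.7 m.
Bowring's method on WGS84 (a = 6378137 m, b = 6356752.314 m) gives φ = -39.23410000°, h = 3846.238 m.

lat -39.23410°, lon 152.08420°, h 3846.2 m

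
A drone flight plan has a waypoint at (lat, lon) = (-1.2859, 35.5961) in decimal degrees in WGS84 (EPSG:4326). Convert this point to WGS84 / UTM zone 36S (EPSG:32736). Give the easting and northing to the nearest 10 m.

Zone 36 central meridian λ₀ = 6×36 − 183 = 33°; Δλ = +2.5961°.
Transverse Mercator on WGS84 with k₀ = 0.9996 gives E = 788908.107 m, N = 9857722.213 m.

E 788910 m, N 9857720 m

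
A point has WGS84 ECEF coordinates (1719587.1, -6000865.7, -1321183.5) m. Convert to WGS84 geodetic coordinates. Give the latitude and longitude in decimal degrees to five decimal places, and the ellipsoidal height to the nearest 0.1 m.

lat -12.02830°, lon -74.01000°, h 3450.0 m

λ = atan2(Y, X) = -74.01000037°; p = √(X²+Y²) = 6242384.9 m.
Bowring's method on WGS84 (a = 6378137 m, b = 6356752.314 m) gives φ = -12.02829972°, h = 3449.977 m.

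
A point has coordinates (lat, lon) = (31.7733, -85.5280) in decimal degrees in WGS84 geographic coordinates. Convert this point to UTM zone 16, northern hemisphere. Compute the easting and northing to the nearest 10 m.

E 639390 m, N 3516250 m

Zone 16 central meridian λ₀ = 6×16 − 183 = -87°; Δλ = +1.4720°.
Transverse Mercator on WGS84 with k₀ = 0.9996 gives E = 639386.160 m, N = 3516251.092 m.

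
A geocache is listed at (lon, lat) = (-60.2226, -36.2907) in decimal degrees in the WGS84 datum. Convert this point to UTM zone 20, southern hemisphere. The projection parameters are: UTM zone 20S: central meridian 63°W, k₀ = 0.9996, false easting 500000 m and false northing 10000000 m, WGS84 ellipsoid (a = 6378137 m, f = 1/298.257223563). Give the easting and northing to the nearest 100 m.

Zone 20 central meridian λ₀ = 6×20 − 183 = -63°; Δλ = +2.7774°.
Transverse Mercator on WGS84 with k₀ = 0.9996 gives E = 749428.038 m, N = 5980228.042 m.

E 749400 m, N 5980200 m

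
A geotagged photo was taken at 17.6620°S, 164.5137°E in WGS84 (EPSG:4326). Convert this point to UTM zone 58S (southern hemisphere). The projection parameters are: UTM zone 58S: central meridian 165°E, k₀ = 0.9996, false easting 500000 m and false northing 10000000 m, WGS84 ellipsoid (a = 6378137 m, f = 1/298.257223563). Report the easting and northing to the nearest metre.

E 448421 m, N 8047142 m

Zone 58 central meridian λ₀ = 6×58 − 183 = 165°; Δλ = -0.4863°.
Transverse Mercator on WGS84 with k₀ = 0.9996 gives E = 448421.312 m, N = 8047142.405 m.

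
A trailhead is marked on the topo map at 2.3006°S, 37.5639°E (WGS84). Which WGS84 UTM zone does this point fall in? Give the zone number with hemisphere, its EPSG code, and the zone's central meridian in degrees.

UTM zone = ⌊(λ + 180)/6⌋ + 1; 37.5639° ∈ [36°, 42°) → zone 37.
Hemisphere: S (φ < 0).
Central meridian λ₀ = 6×37 − 183 = 39°.
EPSG code: 32737.

Zone 37S (EPSG:32737), central meridian 39°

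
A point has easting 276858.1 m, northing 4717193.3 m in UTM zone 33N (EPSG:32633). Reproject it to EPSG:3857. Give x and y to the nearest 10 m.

Unproject from UTM 33N (λ₀ = 15°) → φ = 42.57489982°, λ = 12.28109994°.
Web Mercator (R = 6378137 m): x = 1367125.792 m, y = 5247489.485 m.

x 1367130 m, y 5247490 m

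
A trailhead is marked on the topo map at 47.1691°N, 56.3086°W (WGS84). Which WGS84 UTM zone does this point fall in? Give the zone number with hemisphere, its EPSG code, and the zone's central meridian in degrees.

UTM zone = ⌊(λ + 180)/6⌋ + 1; -56.3086° ∈ [-60°, -54°) → zone 21.
Hemisphere: N (φ ≥ 0).
Central meridian λ₀ = 6×21 − 183 = -57°.
EPSG code: 32621.

Zone 21N (EPSG:32621), central meridian -57°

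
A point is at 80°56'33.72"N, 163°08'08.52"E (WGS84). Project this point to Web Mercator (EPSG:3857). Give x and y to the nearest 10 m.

x 18160180 m, y 16173150 m

Web Mercator is spherical with R = a = 6378137 m.
x = R·λ = 6378137 × 2.847255093 = 18160183.054 m.
y = R·ln tan(π/4 + φ/2) = 6378137 × 2.535717609 = 16173154.307 m.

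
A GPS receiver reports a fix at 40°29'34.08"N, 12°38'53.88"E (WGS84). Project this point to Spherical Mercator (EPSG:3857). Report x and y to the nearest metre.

x 1408002 m, y 4937815 m

Web Mercator is spherical with R = a = 6378137 m.
x = R·λ = 6378137 × 0.220754480 = 1408002.315 m.
y = R·ln tan(π/4 + φ/2) = 6378137 × 0.774178289 = 4937815.190 m.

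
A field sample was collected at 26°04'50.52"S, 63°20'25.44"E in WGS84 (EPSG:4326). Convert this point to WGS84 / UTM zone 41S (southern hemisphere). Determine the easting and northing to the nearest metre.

Zone 41 central meridian λ₀ = 6×41 − 183 = 63°; Δλ = +0.3404°.
Transverse Mercator on WGS84 with k₀ = 0.9996 gives E = 534043.252 m, N = 7115334.637 m.

E 534043 m, N 7115335 m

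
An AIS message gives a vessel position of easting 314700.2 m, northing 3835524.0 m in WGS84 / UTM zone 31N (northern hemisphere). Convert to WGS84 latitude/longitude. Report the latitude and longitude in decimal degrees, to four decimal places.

Zone 31N: λ₀ = 3°, k₀ = 0.9996, false easting 500000 m.
Meridian distance M = (N − FN)/k₀ = 3837058.8 m.
Inverse transverse Mercator on WGS84 gives φ = 34.64489982°, λ = 0.97819980°.

lat 34.6449°, lon 0.9782°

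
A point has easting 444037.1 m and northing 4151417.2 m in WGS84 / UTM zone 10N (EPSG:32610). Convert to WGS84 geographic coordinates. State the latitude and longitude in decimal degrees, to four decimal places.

lat 37.5080°, lon -123.6332°

Zone 10N: λ₀ = -123°, k₀ = 0.9996, false easting 500000 m.
Meridian distance M = (N − FN)/k₀ = 4153078.4 m.
Inverse transverse Mercator on WGS84 gives φ = 37.50800025°, λ = -123.63319977°.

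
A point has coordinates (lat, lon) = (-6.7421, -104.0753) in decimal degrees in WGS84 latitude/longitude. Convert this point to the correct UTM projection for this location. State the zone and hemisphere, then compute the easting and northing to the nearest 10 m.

Zone 13S: E 602190 m, N 9254660 m

Longitude -104.0753° lies in the 6° band [-108°, -102°), giving zone 13; latitude is south of the equator, so 13S.
Zone 13 central meridian λ₀ = 6×13 − 183 = -105°; Δλ = +0.9247°.
Transverse Mercator on WGS84 with k₀ = 0.9996 gives E = 602193.455 m, N = 9254664.110 m.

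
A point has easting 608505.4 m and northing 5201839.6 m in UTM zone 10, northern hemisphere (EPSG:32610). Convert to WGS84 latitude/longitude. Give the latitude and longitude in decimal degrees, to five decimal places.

lat 46.96120°, lon -121.57380°

Zone 10N: λ₀ = -123°, k₀ = 0.9996, false easting 500000 m.
Meridian distance M = (N − FN)/k₀ = 5203921.2 m.
Inverse transverse Mercator on WGS84 gives φ = 46.96120041°, λ = -121.57379991°.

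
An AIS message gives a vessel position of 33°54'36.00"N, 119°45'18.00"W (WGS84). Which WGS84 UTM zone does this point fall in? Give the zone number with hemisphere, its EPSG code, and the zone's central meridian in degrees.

UTM zone = ⌊(λ + 180)/6⌋ + 1; -119.7550° ∈ [-120°, -114°) → zone 11.
Hemisphere: N (φ ≥ 0).
Central meridian λ₀ = 6×11 − 183 = -117°.
EPSG code: 32611.

Zone 11N (EPSG:32611), central meridian -117°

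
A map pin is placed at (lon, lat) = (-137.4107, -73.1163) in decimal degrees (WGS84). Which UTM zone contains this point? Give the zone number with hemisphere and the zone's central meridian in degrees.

Zone 8S, central meridian -135°

UTM zone = ⌊(λ + 180)/6⌋ + 1; -137.4107° ∈ [-138°, -132°) → zone 8.
Hemisphere: S (φ < 0).
Central meridian λ₀ = 6×8 − 183 = -135°.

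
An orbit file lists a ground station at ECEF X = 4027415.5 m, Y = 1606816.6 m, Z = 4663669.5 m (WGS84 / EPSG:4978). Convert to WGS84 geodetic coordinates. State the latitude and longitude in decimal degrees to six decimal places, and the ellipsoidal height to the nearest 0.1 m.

λ = atan2(Y, X) = 21.75050001°; p = √(X²+Y²) = 4336119.8 m.
Bowring's method on WGS84 (a = 6378137 m, b = 6356752.314 m) gives φ = 47.27620033°, h = 1384.862 m.

lat 47.276200°, lon 21.750500°, h 1384.9 m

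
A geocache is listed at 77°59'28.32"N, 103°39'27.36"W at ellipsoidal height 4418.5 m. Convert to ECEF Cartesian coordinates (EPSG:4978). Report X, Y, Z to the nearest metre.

X -314567 m, Y -1294567 m, Z 6221054 m

WGS84: a = 6378137 m, e² = 0.006694380; N(φ) = a/√(1−e²sin²φ) = 6398660.285 m.
X = (N+h)·cosφ·cosλ = -314566.593 m; Y = (N+h)·cosφ·sinλ = -1294566.701 m; Z = (N(1−e²)+h)·sinφ = 6221053.962 m.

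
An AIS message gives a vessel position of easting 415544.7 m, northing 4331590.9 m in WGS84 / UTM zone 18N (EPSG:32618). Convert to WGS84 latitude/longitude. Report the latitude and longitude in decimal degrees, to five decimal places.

Zone 18N: λ₀ = -75°, k₀ = 0.9996, false easting 500000 m.
Meridian distance M = (N − FN)/k₀ = 4333324.2 m.
Inverse transverse Mercator on WGS84 gives φ = 39.12940016°, λ = -75.97709979°.

lat 39.12940°, lon -75.97710°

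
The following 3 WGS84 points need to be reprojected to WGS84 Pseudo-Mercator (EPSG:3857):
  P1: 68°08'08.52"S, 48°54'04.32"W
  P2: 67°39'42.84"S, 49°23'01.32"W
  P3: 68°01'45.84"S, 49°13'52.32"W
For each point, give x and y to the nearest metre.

P1: x -5443657 m, y -10487441 m; P2: x -5497368 m, y -10347252 m; P3: x -5480392 m, y -10455739 m

Web Mercator: x = R·λ, y = R·ln tan(π/4+φ/2), R = 6378137 m.
P1 (-68.1357°, -48.9012°) → (-5443656.683, -10487441.128) m.
P2 (-67.6619°, -49.3837°) → (-5497368.337, -10347252.329) m.
P3 (-68.0294°, -49.2312°) → (-5480392.115, -10455739.481) m.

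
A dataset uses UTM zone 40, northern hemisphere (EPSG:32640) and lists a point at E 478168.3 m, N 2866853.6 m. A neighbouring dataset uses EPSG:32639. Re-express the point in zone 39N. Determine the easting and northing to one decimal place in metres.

E 1079651.8 m, N 2879649.0 m

UTM 40N → geographic: φ = 25.92009980°, λ = 56.78200002°.
UTM 39N (λ₀ = 51°) forward: E = 1079651.782 m, N = 2879648.969 m.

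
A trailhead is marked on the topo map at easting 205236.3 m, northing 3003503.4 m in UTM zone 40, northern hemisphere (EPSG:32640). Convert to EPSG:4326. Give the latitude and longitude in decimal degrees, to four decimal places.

Zone 40N: λ₀ = 57°, k₀ = 0.9996, false easting 500000 m.
Meridian distance M = (N − FN)/k₀ = 3004705.3 m.
Inverse transverse Mercator on WGS84 gives φ = 27.12260005°, λ = 54.02659994°.

lat 27.1226°, lon 54.0266°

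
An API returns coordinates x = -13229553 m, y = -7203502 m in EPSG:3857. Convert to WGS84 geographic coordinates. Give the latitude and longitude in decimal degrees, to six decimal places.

lat -54.175699°, lon -118.843097°

R = 6378137 m. λ = x/R = -118.84309662°.
φ = 2·arctan(exp(y/R)) − 90° = 2·arctan(0.32323) − 90° = -54.17569871°.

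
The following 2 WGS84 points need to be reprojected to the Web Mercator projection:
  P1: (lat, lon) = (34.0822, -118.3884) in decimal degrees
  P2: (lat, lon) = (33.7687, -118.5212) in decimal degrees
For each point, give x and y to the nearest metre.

P1: x -13178936 m, y 4039845 m; P2: x -13193720 m, y 3997786 m

Web Mercator: x = R·λ, y = R·ln tan(π/4+φ/2), R = 6378137 m.
P1 (34.0822°, -118.3884°) → (-13178936.404, 4039844.825) m.
P2 (33.7687°, -118.5212°) → (-13193719.632, 3997786.211) m.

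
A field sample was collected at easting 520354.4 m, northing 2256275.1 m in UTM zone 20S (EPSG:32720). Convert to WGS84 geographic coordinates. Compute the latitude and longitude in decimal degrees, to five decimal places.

Zone 20S: λ₀ = -63°, k₀ = 0.9996, false easting 500000 m, false northing 10000000 m.
Meridian distance M = (N − FN)/k₀ = -7746823.6 m.
Inverse transverse Mercator on WGS84 gives φ = -69.80060027°, λ = -62.47179873°.

lat -69.80060°, lon -62.47180°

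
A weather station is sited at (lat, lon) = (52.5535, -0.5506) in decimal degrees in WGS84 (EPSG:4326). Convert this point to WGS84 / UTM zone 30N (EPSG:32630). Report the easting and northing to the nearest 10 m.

Zone 30 central meridian λ₀ = 6×30 − 183 = -3°; Δλ = +2.4494°.
Transverse Mercator on WGS84 with k₀ = 0.9996 gives E = 666057.734 m, N = 5825421.730 m.

E 666060 m, N 5825420 m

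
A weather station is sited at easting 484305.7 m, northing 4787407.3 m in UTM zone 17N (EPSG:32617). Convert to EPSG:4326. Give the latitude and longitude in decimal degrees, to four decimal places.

Zone 17N: λ₀ = -81°, k₀ = 0.9996, false easting 500000 m.
Meridian distance M = (N − FN)/k₀ = 4789323.0 m.
Inverse transverse Mercator on WGS84 gives φ = 43.23929957°, λ = -81.19330018°.

lat 43.2393°, lon -81.1933°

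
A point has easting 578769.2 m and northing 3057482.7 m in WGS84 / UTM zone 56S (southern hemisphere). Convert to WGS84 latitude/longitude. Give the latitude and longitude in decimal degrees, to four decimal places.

Zone 56S: λ₀ = 153°, k₀ = 0.9996, false easting 500000 m, false northing 10000000 m.
Meridian distance M = (N − FN)/k₀ = -6945295.4 m.
Inverse transverse Mercator on WGS84 gives φ = -62.60499996°, λ = 154.53449921°.

lat -62.6050°, lon 154.5345°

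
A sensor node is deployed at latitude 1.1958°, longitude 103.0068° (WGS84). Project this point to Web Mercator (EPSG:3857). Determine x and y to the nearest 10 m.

x 11466660 m, y 133130 m

Web Mercator is spherical with R = a = 6378137 m.
x = R·λ = 6378137 × 1.797807812 = 11466664.524 m.
y = R·ln tan(π/4 + φ/2) = 6378137 × 0.020872163 = 133125.512 m.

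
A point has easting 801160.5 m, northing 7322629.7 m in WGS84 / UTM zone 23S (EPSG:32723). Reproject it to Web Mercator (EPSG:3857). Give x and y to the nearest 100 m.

Unproject from UTM 23S (λ₀ = -45°) → φ = -24.18020000°, λ = -42.03580048°.
Web Mercator (R = 6378137 m): x = -4679403.904 m, y = -2775381.689 m.

x -4679400 m, y -2775400 m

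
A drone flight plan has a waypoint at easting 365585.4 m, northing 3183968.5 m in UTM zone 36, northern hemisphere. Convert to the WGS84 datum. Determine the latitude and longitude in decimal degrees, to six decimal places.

Zone 36N: λ₀ = 33°, k₀ = 0.9996, false easting 500000 m.
Meridian distance M = (N − FN)/k₀ = 3185242.6 m.
Inverse transverse Mercator on WGS84 gives φ = 28.77619959°, λ = 31.62299978°.

lat 28.776200°, lon 31.623000°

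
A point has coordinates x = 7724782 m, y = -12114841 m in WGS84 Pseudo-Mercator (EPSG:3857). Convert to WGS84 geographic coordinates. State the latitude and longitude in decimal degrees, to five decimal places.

R = 6378137 m. λ = x/R = 69.39289737°.
φ = 2·arctan(exp(y/R)) − 90° = 2·arctan(0.14965) − 90° = -72.97730114°.

lat -72.97730°, lon 69.39290°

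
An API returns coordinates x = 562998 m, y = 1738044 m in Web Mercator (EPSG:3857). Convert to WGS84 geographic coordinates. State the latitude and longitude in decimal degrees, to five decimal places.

lat 15.42340°, lon 5.05750°

R = 6378137 m. λ = x/R = 5.05749708°.
φ = 2·arctan(exp(y/R)) − 90° = 2·arctan(1.31324) − 90° = 15.42339748°.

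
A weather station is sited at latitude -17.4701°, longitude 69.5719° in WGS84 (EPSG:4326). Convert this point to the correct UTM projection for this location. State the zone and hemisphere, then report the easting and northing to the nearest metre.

Longitude 69.5719° lies in the 6° band [66°, 72°), giving zone 42; latitude is south of the equator, so 42S.
Zone 42 central meridian λ₀ = 6×42 − 183 = 69°; Δλ = +0.5719°.
Transverse Mercator on WGS84 with k₀ = 0.9996 gives E = 560721.914 m, N = 8068347.969 m.

Zone 42S: E 560722 m, N 8068348 m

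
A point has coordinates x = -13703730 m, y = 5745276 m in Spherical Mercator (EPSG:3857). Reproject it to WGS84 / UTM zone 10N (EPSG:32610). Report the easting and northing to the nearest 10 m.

Web Mercator inverse (R = 6378137 m) → φ = 45.78070240°, λ = -123.10270108°.
UTM 10N forward: E = 492016.260 m, N = 5069687.622 m.

E 492020 m, N 5069690 m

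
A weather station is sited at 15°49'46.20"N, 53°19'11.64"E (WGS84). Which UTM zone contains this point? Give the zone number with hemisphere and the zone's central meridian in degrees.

Zone 39N, central meridian 51°

UTM zone = ⌊(λ + 180)/6⌋ + 1; 53.3199° ∈ [48°, 54°) → zone 39.
Hemisphere: N (φ ≥ 0).
Central meridian λ₀ = 6×39 − 183 = 51°.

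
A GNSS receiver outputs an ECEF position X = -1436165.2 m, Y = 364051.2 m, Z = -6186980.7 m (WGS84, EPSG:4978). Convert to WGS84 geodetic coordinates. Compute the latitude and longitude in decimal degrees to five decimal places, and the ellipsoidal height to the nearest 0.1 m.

lat -76.61990°, lon 165.77580°, h 3998.3 m

λ = atan2(Y, X) = 165.77579868°; p = √(X²+Y²) = 1481588.3 m.
Bowring's method on WGS84 (a = 6378137 m, b = 6356752.314 m) gives φ = -76.61989947°, h = 3998.291 m.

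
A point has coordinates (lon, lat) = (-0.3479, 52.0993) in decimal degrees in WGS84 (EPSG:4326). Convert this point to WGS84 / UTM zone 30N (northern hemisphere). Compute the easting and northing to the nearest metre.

E 681649 m, N 5775401 m

Zone 30 central meridian λ₀ = 6×30 − 183 = -3°; Δλ = +2.6521°.
Transverse Mercator on WGS84 with k₀ = 0.9996 gives E = 681649.113 m, N = 5775401.116 m.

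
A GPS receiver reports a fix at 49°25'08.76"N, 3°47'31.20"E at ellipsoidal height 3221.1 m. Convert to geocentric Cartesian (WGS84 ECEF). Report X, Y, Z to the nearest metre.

X 4150136 m, Y 275070 m, Z 4823455 m

WGS84: a = 6378137 m, e² = 0.006694380; N(φ) = a/√(1−e²sin²φ) = 6390487.265 m.
X = (N+h)·cosφ·cosλ = 4150136.242 m; Y = (N+h)·cosφ·sinλ = 275069.726 m; Z = (N(1−e²)+h)·sinφ = 4823454.923 m.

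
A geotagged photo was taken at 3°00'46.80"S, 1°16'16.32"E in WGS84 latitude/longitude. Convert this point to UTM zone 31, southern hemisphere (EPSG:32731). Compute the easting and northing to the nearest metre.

E 307863 m, N 9666817 m

Zone 31 central meridian λ₀ = 6×31 − 183 = 3°; Δλ = -1.7288°.
Transverse Mercator on WGS84 with k₀ = 0.9996 gives E = 307862.805 m, N = 9666817.492 m.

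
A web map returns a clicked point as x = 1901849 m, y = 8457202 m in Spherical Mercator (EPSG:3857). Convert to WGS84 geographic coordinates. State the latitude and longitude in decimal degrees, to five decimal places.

R = 6378137 m. λ = x/R = 17.08460025°.
φ = 2·arctan(exp(y/R)) − 90° = 2·arctan(3.76583) − 90° = 60.25709926°.

lat 60.25710°, lon 17.08460°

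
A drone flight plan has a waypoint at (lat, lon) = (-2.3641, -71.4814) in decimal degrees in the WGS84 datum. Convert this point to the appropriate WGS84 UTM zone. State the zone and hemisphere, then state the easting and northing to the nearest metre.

Zone 19S: E 224029 m, N 9738448 m

Longitude -71.4814° lies in the 6° band [-72°, -66°), giving zone 19; latitude is south of the equator, so 19S.
Zone 19 central meridian λ₀ = 6×19 − 183 = -69°; Δλ = -2.4814°.
Transverse Mercator on WGS84 with k₀ = 0.9996 gives E = 224029.177 m, N = 9738447.806 m.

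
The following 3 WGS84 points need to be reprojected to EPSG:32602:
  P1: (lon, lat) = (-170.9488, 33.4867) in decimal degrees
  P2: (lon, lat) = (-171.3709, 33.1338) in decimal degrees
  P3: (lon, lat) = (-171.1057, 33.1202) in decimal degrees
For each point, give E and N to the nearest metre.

P1: E 504756 m, N 3705246 m; P2: E 465404 m, N 3666181 m; P3: E 490139 m, N 3664617 m

UTM zone 2N: λ₀ = -171°, k₀ = 0.9996.
P1 (33.4867°, -170.9488°) → (504756.459, 3705245.837) m.
P2 (33.1338°, -171.3709°) → (465404.361, 3666181.390) m.
P3 (33.1202°, -171.1057°) → (490139.355, 3664617.426) m.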